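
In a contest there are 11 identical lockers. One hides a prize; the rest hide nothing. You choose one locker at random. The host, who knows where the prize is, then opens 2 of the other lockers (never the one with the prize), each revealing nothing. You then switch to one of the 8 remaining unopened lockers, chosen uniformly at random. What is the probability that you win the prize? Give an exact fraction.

5/44

Your original locker holds the prize with probability 1/11, so the other 10 collectively hold it with probability 10/11.
The host can always find 2 empty lockers to open, so the reveals don't change that 10/11; it is now spread over the 8 remaining unopened lockers.
P(win by switching) = (10/11) · (1/8) = 5/44.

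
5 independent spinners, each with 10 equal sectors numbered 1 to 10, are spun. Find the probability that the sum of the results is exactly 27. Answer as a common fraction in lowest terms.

There are 10^5 = 100000 equally likely outcomes.
The number of ordered 5-tuples from {1,…,10} summing to 27 is 6000.
P(sum = 27) = 6000/100000 = 3/50.

3/50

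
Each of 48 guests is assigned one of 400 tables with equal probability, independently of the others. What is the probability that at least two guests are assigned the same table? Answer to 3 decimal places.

0.947

It's easier to compute the probability that all 48 are distinct.
P(all distinct) = 400/400 · 399/400 · ··· · 353/400 ≈ 0.053.
So the probability of at least one match is 1 − 0.053 = 0.947.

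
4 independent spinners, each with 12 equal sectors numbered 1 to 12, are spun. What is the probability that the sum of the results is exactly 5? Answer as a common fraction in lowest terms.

1/5184

There are 12^4 = 20736 equally likely outcomes.
The number of ordered 4-tuples from {1,…,12} summing to 5 is 4.
P(sum = 5) = 4/20736 = 1/5184.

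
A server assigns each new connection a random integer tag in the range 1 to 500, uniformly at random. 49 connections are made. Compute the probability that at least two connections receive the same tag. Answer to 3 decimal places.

It's easier to compute the probability that all 49 are distinct.
P(all distinct) = 500/500 · 499/500 · ··· · 452/500 ≈ 0.088.
So the probability of at least one match is 1 − 0.088 = 0.912.

0.912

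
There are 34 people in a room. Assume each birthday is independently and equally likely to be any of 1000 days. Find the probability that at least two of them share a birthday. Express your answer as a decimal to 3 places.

0.433

It's easier to compute the probability that all 34 are distinct.
P(all distinct) = 1000/1000 · 999/1000 · ··· · 967/1000 ≈ 0.567.
So the probability of at least one match is 1 − 0.567 = 0.433.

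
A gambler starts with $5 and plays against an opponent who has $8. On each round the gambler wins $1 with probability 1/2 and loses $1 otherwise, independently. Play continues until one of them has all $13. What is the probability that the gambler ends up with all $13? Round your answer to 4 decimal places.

With a fair step, P(i) = ½P(i−1) + ½P(i+1) with P(0)=0, P(13)=1 has the linear solution P(i) = i/13.
P(5) = 5/13 ≈ 0.3846.

0.3846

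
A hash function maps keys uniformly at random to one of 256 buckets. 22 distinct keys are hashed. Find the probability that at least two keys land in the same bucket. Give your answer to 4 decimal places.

It's easier to compute the probability that all 22 are distinct.
P(all distinct) = 256/256 · 255/256 · ··· · 235/256 ≈ 0.3951.
So the probability of at least one match is 1 − 0.3951 = 0.6049.

0.6049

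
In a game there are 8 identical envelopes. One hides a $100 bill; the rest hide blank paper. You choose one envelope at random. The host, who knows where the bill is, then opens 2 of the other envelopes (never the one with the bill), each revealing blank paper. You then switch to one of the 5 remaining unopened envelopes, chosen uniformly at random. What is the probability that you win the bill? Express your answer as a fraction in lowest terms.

7/40

Your original envelope holds the bill with probability 1/8, so the other 7 collectively hold it with probability 7/8.
The host can always find 2 empty envelopes to open, so the reveals don't change that 7/8; it is now spread over the 5 remaining unopened envelopes.
P(win by switching) = (7/8) · (1/5) = 7/40.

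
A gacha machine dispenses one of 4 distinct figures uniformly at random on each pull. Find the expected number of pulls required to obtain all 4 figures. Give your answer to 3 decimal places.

After i distinct types are collected, each trial gives a new one with probability (4−i)/4, so the expected wait for the next new type is 4/(4−i).
E = 4/4 + 4/3 + 4/2 + 4/1 = 25/3 ≈ 8.333.

8.333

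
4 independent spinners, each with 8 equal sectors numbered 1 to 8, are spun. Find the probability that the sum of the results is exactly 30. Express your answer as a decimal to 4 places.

0.0024

There are 8^4 = 4096 equally likely outcomes.
The number of ordered 4-tuples from {1,…,8} summing to 30 is 10.
P(sum = 30) = 10/4096 = 5/2048 ≈ 0.0024.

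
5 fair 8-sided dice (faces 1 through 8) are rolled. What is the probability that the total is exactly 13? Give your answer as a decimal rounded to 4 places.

There are 8^5 = 32768 equally likely outcomes.
The number of ordered 5-tuples from {1,…,8} summing to 13 is 490.
P(sum = 13) = 490/32768 = 245/16384 ≈ 0.0150.

0.0150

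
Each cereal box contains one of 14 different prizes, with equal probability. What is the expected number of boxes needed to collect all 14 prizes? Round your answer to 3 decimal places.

45.522

After i distinct types are collected, each trial gives a new one with probability (14−i)/14, so the expected wait for the next new type is 14/(14−i).
E = 14/14 + 14/13 + 14/12 + 14/11 + 14/10 + 14/9 + 14/8 + 14/7 + 14/6 + 14/5 + 14/4 + 14/3 + 14/2 + 14/1 = 1171733/25740 ≈ 45.522.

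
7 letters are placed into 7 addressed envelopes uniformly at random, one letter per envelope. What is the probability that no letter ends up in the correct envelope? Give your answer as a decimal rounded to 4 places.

0.3679

This is the derangement probability: permutations of 7 with no fixed point.
D(7) = 7! · (1 − 1/1! + 1/2! − ··· + (−1)^7/7!) = 1854.
P = 1854/5040 = 103/280 ≈ 0.3679.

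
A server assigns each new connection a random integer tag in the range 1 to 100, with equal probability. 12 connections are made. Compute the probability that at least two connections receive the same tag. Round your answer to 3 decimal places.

It's easier to compute the probability that all 12 are distinct.
P(all distinct) = 100/100 · 99/100 · ··· · 89/100 ≈ 0.503.
So the probability of at least one match is 1 − 0.503 = 0.497.

0.497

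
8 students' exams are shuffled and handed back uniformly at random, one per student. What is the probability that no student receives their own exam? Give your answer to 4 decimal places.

This is the derangement probability: permutations of 8 with no fixed point.
D(8) = 8! · (1 − 1/1! + 1/2! − ··· + (−1)^8/8!) = 14833.
P = 14833/40320 = 2119/5760 ≈ 0.3679.

0.3679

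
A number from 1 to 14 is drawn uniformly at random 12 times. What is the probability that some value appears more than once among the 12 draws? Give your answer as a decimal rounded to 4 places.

P(all 12 different) = 14/14 · 13/14 · ··· · 3/14 ≈ 0.0008.
P(at least two equal) = 1 − 0.0008 = 0.9992.

0.9992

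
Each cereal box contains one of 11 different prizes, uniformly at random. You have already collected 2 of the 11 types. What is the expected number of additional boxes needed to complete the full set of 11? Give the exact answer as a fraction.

Starting from 2 distinct types, each trial gives a new one with probability (11−i)/11 when i types are held, so the wait for the next new type is 11/(11−i).
E = 11/9 + 11/8 + 11/7 + 11/6 + 11/5 + 11/4 + 11/3 + 11/2 + 11/1 = 78419/2520.

78419/2520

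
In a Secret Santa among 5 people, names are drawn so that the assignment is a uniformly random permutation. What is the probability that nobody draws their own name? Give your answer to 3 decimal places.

This is the derangement probability: permutations of 5 with no fixed point.
D(5) = 5! · (1 − 1/1! + 1/2! − ··· + (−1)^5/5!) = 44.
P = 44/120 = 11/30 ≈ 0.367.

0.367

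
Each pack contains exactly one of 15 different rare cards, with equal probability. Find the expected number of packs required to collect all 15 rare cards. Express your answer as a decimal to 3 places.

49.773

After i distinct types are collected, each trial gives a new one with probability (15−i)/15, so the expected wait for the next new type is 15/(15−i).
E = 15/15 + 15/14 + 15/13 + 15/12 + 15/11 + 15/10 + 15/9 + 15/8 + 15/7 + 15/6 + 15/5 + 15/4 + 15/3 + 15/2 + 15/1 = 1195757/24024 ≈ 49.773.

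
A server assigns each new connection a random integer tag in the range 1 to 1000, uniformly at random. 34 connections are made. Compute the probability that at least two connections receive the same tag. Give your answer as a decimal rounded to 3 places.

It's easier to compute the probability that all 34 are distinct.
P(all distinct) = 1000/1000 · 999/1000 · ··· · 967/1000 ≈ 0.567.
So the probability of at least one match is 1 − 0.567 = 0.433.

0.433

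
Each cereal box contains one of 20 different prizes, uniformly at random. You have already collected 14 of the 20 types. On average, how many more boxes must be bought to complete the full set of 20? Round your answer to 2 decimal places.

49.00

Starting from 14 distinct types, each trial gives a new one with probability (20−i)/20 when i types are held, so the wait for the next new type is 20/(20−i).
E = 20/6 + 20/5 + 20/4 + 20/3 + 20/2 + 20/1 = 49 ≈ 49.00.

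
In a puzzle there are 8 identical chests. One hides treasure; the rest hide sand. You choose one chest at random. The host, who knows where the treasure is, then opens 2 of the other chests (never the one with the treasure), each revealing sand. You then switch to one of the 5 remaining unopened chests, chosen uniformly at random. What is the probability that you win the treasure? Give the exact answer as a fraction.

Your original chest holds the treasure with probability 1/8, so the other 7 collectively hold it with probability 7/8.
The host can always find 2 empty chests to open, so the reveals don't change that 7/8; it is now spread over the 5 remaining unopened chests.
P(win by switching) = (7/8) · (1/5) = 7/40.

7/40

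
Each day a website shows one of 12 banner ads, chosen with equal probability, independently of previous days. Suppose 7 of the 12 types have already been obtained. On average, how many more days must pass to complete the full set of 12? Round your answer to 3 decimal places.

27.400

Starting from 7 distinct types, each trial gives a new one with probability (12−i)/12 when i types are held, so the wait for the next new type is 12/(12−i).
E = 12/5 + 12/4 + 12/3 + 12/2 + 12/1 = 137/5 ≈ 27.400.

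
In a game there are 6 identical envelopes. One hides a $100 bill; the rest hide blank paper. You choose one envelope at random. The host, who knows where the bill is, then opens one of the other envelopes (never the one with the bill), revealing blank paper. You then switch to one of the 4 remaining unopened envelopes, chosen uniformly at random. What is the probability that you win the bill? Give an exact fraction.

5/24

Your original envelope holds the bill with probability 1/6, so the other 5 collectively hold it with probability 5/6.
The host can always find an empty envelope to open, so this doesn't change that 5/6; it is now spread over the 4 remaining unopened envelopes.
P(win by switching) = (5/6) · (1/4) = 5/24.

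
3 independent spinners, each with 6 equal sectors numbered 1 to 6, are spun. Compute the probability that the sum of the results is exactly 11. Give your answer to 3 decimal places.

0.125

There are 6^3 = 216 equally likely outcomes.
The number of ordered 3-tuples from {1,…,6} summing to 11 is 27.
P(sum = 11) = 27/216 = 1/8 ≈ 0.125.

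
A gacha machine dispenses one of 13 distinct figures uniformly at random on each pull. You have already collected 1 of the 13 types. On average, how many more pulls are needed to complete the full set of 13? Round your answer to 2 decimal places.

Starting from 1 distinct type, each trial gives a new one with probability (13−i)/13 when i types are held, so the wait for the next new type is 13/(13−i).
E = 13/12 + 13/11 + 13/10 + 13/9 + 13/8 + 13/7 + 13/6 + 13/5 + 13/4 + 13/3 + 13/2 + 13/1 = 1118273/27720 ≈ 40.34.

40.34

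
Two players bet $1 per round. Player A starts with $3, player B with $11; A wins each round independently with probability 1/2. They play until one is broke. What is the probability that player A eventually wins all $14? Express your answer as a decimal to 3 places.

With a fair step, P(i) = ½P(i−1) + ½P(i+1) with P(0)=0, P(14)=1 has the linear solution P(i) = i/14.
P(3) = 3/14 ≈ 0.214.

0.214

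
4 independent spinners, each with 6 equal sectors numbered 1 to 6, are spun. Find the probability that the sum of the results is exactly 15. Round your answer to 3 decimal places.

There are 6^4 = 1296 equally likely outcomes.
The number of ordered 4-tuples from {1,…,6} summing to 15 is 140.
P(sum = 15) = 140/1296 = 35/324 ≈ 0.108.

0.108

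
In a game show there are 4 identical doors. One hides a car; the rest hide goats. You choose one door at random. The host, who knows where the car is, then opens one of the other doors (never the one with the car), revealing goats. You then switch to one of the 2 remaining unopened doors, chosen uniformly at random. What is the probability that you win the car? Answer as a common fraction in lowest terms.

Your original door holds the car with probability 1/4, so the other 3 collectively hold it with probability 3/4.
The host can always find an empty door to open, so this doesn't change that 3/4; it is now spread over the 2 remaining unopened doors.
P(win by switching) = (3/4) · (1/2) = 3/8.

3/8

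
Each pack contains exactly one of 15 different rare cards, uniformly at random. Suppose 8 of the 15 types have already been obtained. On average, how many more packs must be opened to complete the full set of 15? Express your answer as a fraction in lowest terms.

Starting from 8 distinct types, each trial gives a new one with probability (15−i)/15 when i types are held, so the wait for the next new type is 15/(15−i).
E = 15/7 + 15/6 + 15/5 + 15/4 + 15/3 + 15/2 + 15/1 = 1089/28.

1089/28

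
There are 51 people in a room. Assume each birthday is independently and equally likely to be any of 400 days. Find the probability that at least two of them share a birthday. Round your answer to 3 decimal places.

It's easier to compute the probability that all 51 are distinct.
P(all distinct) = 400/400 · 399/400 · ··· · 350/400 ≈ 0.036.
So the probability of at least one match is 1 − 0.036 = 0.964.

0.964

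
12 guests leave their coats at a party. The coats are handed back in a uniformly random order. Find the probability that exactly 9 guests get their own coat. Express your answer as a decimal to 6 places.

Choose which 9 of the 12 are fixed: C(12,9) = 220 ways.
The remaining 3 must have no fixed point: D(3) = 2.
P = 220·2/479001600 = 1/1088640 ≈ 0.000001.

0.000001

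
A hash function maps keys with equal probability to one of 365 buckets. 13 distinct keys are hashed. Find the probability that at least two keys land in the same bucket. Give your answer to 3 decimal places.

It's easier to compute the probability that all 13 are distinct.
P(all distinct) = 365/365 · 364/365 · ··· · 353/365 ≈ 0.806.
So the probability of at least one match is 1 − 0.806 = 0.194.

0.194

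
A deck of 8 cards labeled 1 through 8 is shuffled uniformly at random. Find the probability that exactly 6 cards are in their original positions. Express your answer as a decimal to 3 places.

Choose which 6 of the 8 are fixed: C(8,6) = 28 ways.
The remaining 2 must have no fixed point: D(2) = 1.
P = 28·1/40320 = 1/1440 ≈ 0.001.

0.001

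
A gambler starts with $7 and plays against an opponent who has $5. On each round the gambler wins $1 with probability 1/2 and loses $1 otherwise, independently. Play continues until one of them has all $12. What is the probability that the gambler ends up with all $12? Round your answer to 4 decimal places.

0.5833

With a fair step, P(i) = ½P(i−1) + ½P(i+1) with P(0)=0, P(12)=1 has the linear solution P(i) = i/12.
P(7) = 7/12 ≈ 0.5833.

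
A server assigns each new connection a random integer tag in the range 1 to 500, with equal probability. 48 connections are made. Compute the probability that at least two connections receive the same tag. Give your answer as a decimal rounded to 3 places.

0.903

It's easier to compute the probability that all 48 are distinct.
P(all distinct) = 500/500 · 499/500 · ··· · 453/500 ≈ 0.097.
So the probability of at least one match is 1 − 0.097 = 0.903.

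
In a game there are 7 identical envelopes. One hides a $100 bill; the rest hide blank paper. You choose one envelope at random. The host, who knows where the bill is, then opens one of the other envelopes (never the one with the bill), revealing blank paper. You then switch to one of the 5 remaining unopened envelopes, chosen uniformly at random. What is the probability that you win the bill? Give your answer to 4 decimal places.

Your original envelope holds the bill with probability 1/7, so the other 6 collectively hold it with probability 6/7.
The host can always find an empty envelope to open, so this doesn't change that 6/7; it is now spread over the 5 remaining unopened envelopes.
P(win by switching) = (6/7) · (1/5) = 6/35 ≈ 0.1714.

0.1714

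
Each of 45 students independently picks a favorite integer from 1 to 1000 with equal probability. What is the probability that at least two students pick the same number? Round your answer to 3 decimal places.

It's easier to compute the probability that all 45 are distinct.
P(all distinct) = 1000/1000 · 999/1000 · ··· · 956/1000 ≈ 0.366.
So the probability of at least one match is 1 − 0.366 = 0.634.

0.634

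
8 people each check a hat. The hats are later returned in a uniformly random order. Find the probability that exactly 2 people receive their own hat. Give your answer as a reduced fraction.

53/288

Choose which 2 of the 8 are fixed: C(8,2) = 28 ways.
The remaining 6 must have no fixed point: D(6) = 265.
P = 28·265/40320 = 53/288.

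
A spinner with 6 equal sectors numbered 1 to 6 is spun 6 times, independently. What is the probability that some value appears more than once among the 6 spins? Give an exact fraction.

P(all 6 different) = 6/6 · 5/6 · ··· · 1/6 = 5/324.
P(at least two equal) = 1 − 5/324 = 319/324.

319/324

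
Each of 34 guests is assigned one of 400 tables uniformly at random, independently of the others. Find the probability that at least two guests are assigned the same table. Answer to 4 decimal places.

0.7639

It's easier to compute the probability that all 34 are distinct.
P(all distinct) = 400/400 · 399/400 · ··· · 367/400 ≈ 0.2361.
So the probability of at least one match is 1 − 0.2361 = 0.7639.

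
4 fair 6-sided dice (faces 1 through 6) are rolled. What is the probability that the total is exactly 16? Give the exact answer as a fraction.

There are 6^4 = 1296 equally likely outcomes.
The number of ordered 4-tuples from {1,…,6} summing to 16 is 125.
P(sum = 16) = 125/1296.

125/1296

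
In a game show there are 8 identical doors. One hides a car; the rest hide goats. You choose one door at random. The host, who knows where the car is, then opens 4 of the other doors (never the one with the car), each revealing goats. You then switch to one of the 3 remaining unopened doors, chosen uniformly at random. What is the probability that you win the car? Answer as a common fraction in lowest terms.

7/24

Your original door holds the car with probability 1/8, so the other 7 collectively hold it with probability 7/8.
The host can always find 4 empty doors to open, so the reveals don't change that 7/8; it is now spread over the 3 remaining unopened doors.
P(win by switching) = (7/8) · (1/3) = 7/24.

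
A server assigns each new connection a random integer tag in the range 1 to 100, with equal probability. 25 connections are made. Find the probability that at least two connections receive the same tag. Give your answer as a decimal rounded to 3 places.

0.962

It's easier to compute the probability that all 25 are distinct.
P(all distinct) = 100/100 · 99/100 · ··· · 76/100 ≈ 0.038.
So the probability of at least one match is 1 − 0.038 = 0.962.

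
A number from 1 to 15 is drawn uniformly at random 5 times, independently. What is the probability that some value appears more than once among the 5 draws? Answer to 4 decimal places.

0.5255

P(all 5 different) = 15/15 · 14/15 · ··· · 11/15 ≈ 0.4745.
P(at least two equal) = 1 − 0.4745 = 0.5255.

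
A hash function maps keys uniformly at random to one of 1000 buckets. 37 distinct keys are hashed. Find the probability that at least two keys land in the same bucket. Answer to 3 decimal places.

It's easier to compute the probability that all 37 are distinct.
P(all distinct) = 1000/1000 · 999/1000 · ··· · 964/1000 ≈ 0.510.
So the probability of at least one match is 1 − 0.510 = 0.490.

0.490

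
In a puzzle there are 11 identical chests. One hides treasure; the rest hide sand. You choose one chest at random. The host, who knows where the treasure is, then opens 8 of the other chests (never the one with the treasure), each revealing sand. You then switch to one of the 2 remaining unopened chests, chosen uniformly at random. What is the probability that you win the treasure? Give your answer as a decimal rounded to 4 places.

0.4545

Your original chest holds the treasure with probability 1/11, so the other 10 collectively hold it with probability 10/11.
The host can always find 8 empty chests to open, so the reveals don't change that 10/11; it is now spread over the 2 remaining unopened chests.
P(win by switching) = (10/11) · (1/2) = 5/11 ≈ 0.4545.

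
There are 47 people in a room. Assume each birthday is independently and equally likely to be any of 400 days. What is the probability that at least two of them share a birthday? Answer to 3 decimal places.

It's easier to compute the probability that all 47 are distinct.
P(all distinct) = 400/400 · 399/400 · ··· · 354/400 ≈ 0.060.
So the probability of at least one match is 1 − 0.060 = 0.940.

0.940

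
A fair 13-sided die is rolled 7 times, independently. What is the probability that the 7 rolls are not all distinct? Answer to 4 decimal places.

P(all 7 different) = 13/13 · 12/13 · ··· · 7/13 ≈ 0.1378.
P(at least two equal) = 1 − 0.1378 = 0.8622.

0.8622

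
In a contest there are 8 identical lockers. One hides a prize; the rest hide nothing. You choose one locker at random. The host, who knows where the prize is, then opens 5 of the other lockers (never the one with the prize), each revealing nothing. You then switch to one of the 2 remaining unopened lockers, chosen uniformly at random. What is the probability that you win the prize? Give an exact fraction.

Your original locker holds the prize with probability 1/8, so the other 7 collectively hold it with probability 7/8.
The host can always find 5 empty lockers to open, so the reveals don't change that 7/8; it is now spread over the 2 remaining unopened lockers.
P(win by switching) = (7/8) · (1/2) = 7/16.

7/16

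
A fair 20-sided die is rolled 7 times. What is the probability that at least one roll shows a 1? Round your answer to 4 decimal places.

0.3017

P(no roll shows a 1) = (19/20)^7 ≈ 0.6983.
P(at least one) = 1 − 0.6983 = 0.3017.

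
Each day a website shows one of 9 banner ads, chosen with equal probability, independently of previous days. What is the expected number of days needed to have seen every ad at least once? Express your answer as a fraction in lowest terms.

After i distinct types are collected, each trial gives a new one with probability (9−i)/9, so the expected wait for the next new type is 9/(9−i).
E = 9/9 + 9/8 + 9/7 + 9/6 + 9/5 + 9/4 + 9/3 + 9/2 + 9/1 = 7129/280.

7129/280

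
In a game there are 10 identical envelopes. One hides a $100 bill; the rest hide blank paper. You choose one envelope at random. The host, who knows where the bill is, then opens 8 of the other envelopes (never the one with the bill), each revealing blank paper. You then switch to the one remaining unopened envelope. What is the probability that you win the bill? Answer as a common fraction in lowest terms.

9/10

Your original envelope holds the bill with probability 1/10, so the other 9 collectively hold it with probability 9/10.
The host can always find 8 empty envelopes to open, so the reveals don't change that 9/10; it is now spread over the 1 remaining unopened envelope.
P(win by switching) = (9/10) · (1/1) = 9/10.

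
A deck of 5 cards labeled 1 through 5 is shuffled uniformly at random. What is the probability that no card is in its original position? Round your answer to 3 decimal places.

This is the derangement probability: permutations of 5 with no fixed point.
D(5) = 5! · (1 − 1/1! + 1/2! − ··· + (−1)^5/5!) = 44.
P = 44/120 = 11/30 ≈ 0.367.

0.367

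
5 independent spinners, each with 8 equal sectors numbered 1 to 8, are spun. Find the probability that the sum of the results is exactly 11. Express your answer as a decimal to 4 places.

0.0064

There are 8^5 = 32768 equally likely outcomes.
The number of ordered 5-tuples from {1,…,8} summing to 11 is 210.
P(sum = 11) = 210/32768 = 105/16384 ≈ 0.0064.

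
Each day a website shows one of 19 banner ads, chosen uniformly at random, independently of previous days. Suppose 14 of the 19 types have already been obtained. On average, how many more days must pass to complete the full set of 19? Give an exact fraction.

2603/60

Starting from 14 distinct types, each trial gives a new one with probability (19−i)/19 when i types are held, so the wait for the next new type is 19/(19−i).
E = 19/5 + 19/4 + 19/3 + 19/2 + 19/1 = 2603/60.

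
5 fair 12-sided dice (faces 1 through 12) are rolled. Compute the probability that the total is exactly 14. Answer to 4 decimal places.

0.0029

There are 12^5 = 248832 equally likely outcomes.
The number of ordered 5-tuples from {1,…,12} summing to 14 is 715.
P(sum = 14) = 715/248832 ≈ 0.0029.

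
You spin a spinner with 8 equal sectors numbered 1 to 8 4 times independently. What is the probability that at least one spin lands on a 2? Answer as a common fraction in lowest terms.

P(no spin lands on a 2) = (7/8)^4 = 2401/4096.
P(at least one) = 1 − 2401/4096 = 1695/4096.

1695/4096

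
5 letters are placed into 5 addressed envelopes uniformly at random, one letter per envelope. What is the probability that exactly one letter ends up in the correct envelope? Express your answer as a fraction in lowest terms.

3/8

Choose which one is fixed: C(5,1) = 5 ways.
The remaining 4 must have no fixed point: D(4) = 9.
P = 5·9/120 = 3/8.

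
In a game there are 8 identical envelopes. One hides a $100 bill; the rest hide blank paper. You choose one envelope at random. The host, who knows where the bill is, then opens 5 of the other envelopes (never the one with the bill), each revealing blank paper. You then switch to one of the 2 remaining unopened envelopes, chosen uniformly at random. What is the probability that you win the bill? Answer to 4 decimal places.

0.4375

Your original envelope holds the bill with probability 1/8, so the other 7 collectively hold it with probability 7/8.
The host can always find 5 empty envelopes to open, so the reveals don't change that 7/8; it is now spread over the 2 remaining unopened envelopes.
P(win by switching) = (7/8) · (1/2) = 7/16 ≈ 0.4375.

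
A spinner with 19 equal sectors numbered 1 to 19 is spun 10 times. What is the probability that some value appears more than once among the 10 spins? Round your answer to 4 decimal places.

P(all 10 different) = 19/19 · 18/19 · ··· · 10/19 ≈ 0.0547.
P(at least two equal) = 1 − 0.0547 = 0.9453.

0.9453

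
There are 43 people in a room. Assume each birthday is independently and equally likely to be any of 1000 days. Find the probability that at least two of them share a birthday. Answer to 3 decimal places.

0.600

It's easier to compute the probability that all 43 are distinct.
P(all distinct) = 1000/1000 · 999/1000 · ··· · 958/1000 ≈ 0.400.
So the probability of at least one match is 1 − 0.400 = 0.600.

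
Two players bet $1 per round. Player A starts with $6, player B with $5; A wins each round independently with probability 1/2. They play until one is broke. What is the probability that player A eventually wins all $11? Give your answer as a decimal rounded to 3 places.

0.545

With a fair step, P(i) = ½P(i−1) + ½P(i+1) with P(0)=0, P(11)=1 has the linear solution P(i) = i/11.
P(6) = 6/11 ≈ 0.545.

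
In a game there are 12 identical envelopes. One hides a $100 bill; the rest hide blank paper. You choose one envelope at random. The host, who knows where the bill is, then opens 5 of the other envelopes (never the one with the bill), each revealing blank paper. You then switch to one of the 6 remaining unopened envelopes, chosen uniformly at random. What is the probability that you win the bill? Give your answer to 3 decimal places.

0.153

Your original envelope holds the bill with probability 1/12, so the other 11 collectively hold it with probability 11/12.
The host can always find 5 empty envelopes to open, so the reveals don't change that 11/12; it is now spread over the 6 remaining unopened envelopes.
P(win by switching) = (11/12) · (1/6) = 11/72 ≈ 0.153.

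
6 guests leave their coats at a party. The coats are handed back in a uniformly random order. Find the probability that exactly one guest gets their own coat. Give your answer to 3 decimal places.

Choose which one is fixed: C(6,1) = 6 ways.
The remaining 5 must have no fixed point: D(5) = 44.
P = 6·44/720 = 11/30 ≈ 0.367.

0.367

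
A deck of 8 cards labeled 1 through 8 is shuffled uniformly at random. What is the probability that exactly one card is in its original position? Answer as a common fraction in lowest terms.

Choose which one is fixed: C(8,1) = 8 ways.
The remaining 7 must have no fixed point: D(7) = 1854.
P = 8·1854/40320 = 103/280.

103/280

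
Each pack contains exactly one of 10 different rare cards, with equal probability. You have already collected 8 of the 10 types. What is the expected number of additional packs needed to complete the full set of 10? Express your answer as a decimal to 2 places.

15.00

Starting from 8 distinct types, each trial gives a new one with probability (10−i)/10 when i types are held, so the wait for the next new type is 10/(10−i).
E = 10/2 + 10/1 = 15 ≈ 15.00.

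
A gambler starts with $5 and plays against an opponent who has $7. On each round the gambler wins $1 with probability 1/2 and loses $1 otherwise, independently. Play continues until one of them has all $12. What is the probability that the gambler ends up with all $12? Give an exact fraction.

5/12

With a fair step, P(i) = ½P(i−1) + ½P(i+1) with P(0)=0, P(12)=1 has the linear solution P(i) = i/12.
P(5) = 5/12.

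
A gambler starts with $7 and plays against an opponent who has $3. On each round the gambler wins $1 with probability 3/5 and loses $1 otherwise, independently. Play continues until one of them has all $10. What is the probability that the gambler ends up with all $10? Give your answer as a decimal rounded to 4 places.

0.9581

Let r = q/p = (2/5)/(3/5) = 2/3. The recurrence P(i) = p·P(i+1) + q·P(i−1) with P(0)=0, P(10)=1 gives P(i) = (1 − r^i)/(1 − r^10).
P(7) = (1 − (2/3)^7) / (1 − (2/3)^10) = 55593/58025 ≈ 0.9581.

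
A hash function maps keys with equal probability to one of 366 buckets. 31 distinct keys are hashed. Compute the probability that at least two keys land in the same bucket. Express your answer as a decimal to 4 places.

0.7295

It's easier to compute the probability that all 31 are distinct.
P(all distinct) = 366/366 · 365/366 · ··· · 336/366 ≈ 0.2705.
So the probability of at least one match is 1 − 0.2705 = 0.7295.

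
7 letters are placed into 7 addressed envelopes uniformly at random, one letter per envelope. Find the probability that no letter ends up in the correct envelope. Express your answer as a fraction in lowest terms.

This is the derangement probability: permutations of 7 with no fixed point.
D(7) = 7! · (1 − 1/1! + 1/2! − ··· + (−1)^7/7!) = 1854.
P = 1854/5040 = 103/280.

103/280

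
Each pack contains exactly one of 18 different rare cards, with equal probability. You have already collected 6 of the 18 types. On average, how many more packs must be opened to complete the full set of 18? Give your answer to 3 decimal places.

Starting from 6 distinct types, each trial gives a new one with probability (18−i)/18 when i types are held, so the wait for the next new type is 18/(18−i).
E = 18/12 + 18/11 + 18/10 + 18/9 + 18/8 + 18/7 + 18/6 + 18/5 + 18/4 + 18/3 + 18/2 + 18/1 = 86021/1540 ≈ 55.858.

55.858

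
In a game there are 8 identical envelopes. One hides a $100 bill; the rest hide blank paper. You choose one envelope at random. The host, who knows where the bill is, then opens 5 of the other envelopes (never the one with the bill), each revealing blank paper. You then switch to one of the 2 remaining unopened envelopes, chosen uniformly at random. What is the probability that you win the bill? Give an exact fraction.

Your original envelope holds the bill with probability 1/8, so the other 7 collectively hold it with probability 7/8.
The host can always find 5 empty envelopes to open, so the reveals don't change that 7/8; it is now spread over the 2 remaining unopened envelopes.
P(win by switching) = (7/8) · (1/2) = 7/16.

7/16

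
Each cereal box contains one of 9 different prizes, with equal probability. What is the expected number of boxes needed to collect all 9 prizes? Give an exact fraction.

After i distinct types are collected, each trial gives a new one with probability (9−i)/9, so the expected wait for the next new type is 9/(9−i).
E = 9/9 + 9/8 + 9/7 + 9/6 + 9/5 + 9/4 + 9/3 + 9/2 + 9/1 = 7129/280.

7129/280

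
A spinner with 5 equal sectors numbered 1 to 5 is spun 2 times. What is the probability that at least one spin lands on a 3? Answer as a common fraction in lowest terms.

P(no spin lands on a 3) = (4/5)^2 = 16/25.
P(at least one) = 1 − 16/25 = 9/25.

9/25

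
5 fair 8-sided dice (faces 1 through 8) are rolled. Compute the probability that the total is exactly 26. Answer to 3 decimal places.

There are 8^5 = 32768 equally likely outcomes.
The number of ordered 5-tuples from {1,…,8} summing to 26 is 2010.
P(sum = 26) = 2010/32768 = 1005/16384 ≈ 0.061.

0.061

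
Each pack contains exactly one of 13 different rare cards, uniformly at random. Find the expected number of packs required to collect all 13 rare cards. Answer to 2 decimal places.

After i distinct types are collected, each trial gives a new one with probability (13−i)/13, so the expected wait for the next new type is 13/(13−i).
E = 13/13 + 13/12 + 13/11 + 13/10 + 13/9 + 13/8 + 13/7 + 13/6 + 13/5 + 13/4 + 13/3 + 13/2 + 13/1 = 1145993/27720 ≈ 41.34.

41.34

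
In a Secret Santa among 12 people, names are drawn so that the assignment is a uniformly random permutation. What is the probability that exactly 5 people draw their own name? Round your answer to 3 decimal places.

0.003

Choose which 5 of the 12 are fixed: C(12,5) = 792 ways.
The remaining 7 must have no fixed point: D(7) = 1854.
P = 792·1854/479001600 = 103/33600 ≈ 0.003.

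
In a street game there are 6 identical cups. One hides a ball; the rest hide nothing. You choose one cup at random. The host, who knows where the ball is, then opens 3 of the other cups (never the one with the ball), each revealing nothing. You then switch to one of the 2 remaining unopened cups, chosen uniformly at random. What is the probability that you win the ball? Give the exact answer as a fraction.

Your original cup holds the ball with probability 1/6, so the other 5 collectively hold it with probability 5/6.
The host can always find 3 empty cups to open, so the reveals don't change that 5/6; it is now spread over the 2 remaining unopened cups.
P(win by switching) = (5/6) · (1/2) = 5/12.

5/12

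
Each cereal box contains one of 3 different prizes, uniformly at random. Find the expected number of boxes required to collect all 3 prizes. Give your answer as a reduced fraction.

11/2

After i distinct types are collected, each trial gives a new one with probability (3−i)/3, so the expected wait for the next new type is 3/(3−i).
E = 3/3 + 3/2 + 3/1 = 11/2.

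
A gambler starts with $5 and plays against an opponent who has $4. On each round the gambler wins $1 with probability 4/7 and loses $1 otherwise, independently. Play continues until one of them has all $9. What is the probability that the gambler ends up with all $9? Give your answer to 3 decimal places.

Let r = q/p = (3/7)/(4/7) = 3/4. The recurrence P(i) = p·P(i+1) + q·P(i−1) with P(0)=0, P(9)=1 gives P(i) = (1 − r^i)/(1 − r^9).
P(5) = (1 − (3/4)^5) / (1 − (3/4)^9) = 199936/242461 ≈ 0.825.

0.825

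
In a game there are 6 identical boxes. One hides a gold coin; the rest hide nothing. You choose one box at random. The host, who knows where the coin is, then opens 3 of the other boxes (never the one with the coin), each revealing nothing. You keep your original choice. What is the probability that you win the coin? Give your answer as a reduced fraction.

1/6

The host can always open 3 empty boxes regardless of your choice, so the reveals give no information about your original box.
P(win by staying) = 1/6.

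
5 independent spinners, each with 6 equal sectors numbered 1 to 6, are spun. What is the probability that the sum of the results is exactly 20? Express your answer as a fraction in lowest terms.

217/2592

There are 6^5 = 7776 equally likely outcomes.
The number of ordered 5-tuples from {1,…,6} summing to 20 is 651.
P(sum = 20) = 651/7776 = 217/2592.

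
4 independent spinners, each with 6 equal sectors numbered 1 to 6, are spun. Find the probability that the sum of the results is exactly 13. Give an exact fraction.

35/324

There are 6^4 = 1296 equally likely outcomes.
The number of ordered 4-tuples from {1,…,6} summing to 13 is 140.
P(sum = 13) = 140/1296 = 35/324.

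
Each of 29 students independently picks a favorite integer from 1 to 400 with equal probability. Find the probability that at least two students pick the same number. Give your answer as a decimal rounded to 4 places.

0.6465

It's easier to compute the probability that all 29 are distinct.
P(all distinct) = 400/400 · 399/400 · ··· · 372/400 ≈ 0.3535.
So the probability of at least one match is 1 − 0.3535 = 0.6465.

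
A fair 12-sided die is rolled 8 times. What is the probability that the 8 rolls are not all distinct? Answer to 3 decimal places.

0.954

P(all 8 different) = 12/12 · 11/12 · ··· · 5/12 ≈ 0.046.
P(at least two equal) = 1 − 0.046 = 0.954.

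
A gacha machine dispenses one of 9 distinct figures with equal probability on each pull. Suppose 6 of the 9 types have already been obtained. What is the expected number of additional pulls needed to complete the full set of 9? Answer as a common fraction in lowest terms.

Starting from 6 distinct types, each trial gives a new one with probability (9−i)/9 when i types are held, so the wait for the next new type is 9/(9−i).
E = 9/3 + 9/2 + 9/1 = 33/2.

33/2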